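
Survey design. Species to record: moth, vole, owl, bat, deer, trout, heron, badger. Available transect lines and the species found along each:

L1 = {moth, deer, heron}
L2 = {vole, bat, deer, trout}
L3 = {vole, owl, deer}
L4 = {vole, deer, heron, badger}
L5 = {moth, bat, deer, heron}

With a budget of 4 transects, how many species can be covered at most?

8

Choosing L1, L2, L3, L4 covers {moth, vole, owl, bat, deer, trout, heron, badger} — 8 species.
That is all 8 species.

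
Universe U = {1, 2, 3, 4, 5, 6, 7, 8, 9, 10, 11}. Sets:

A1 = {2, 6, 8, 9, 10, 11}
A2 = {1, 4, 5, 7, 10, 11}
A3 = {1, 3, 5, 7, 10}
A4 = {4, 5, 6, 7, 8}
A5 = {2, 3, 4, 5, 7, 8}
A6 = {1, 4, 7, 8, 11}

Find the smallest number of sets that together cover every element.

3

A1, A2, A3 together cover {1, 2, 3, 4, 5, 6, 7, 8, 9, 10, 11} — every element.
No 2 of the 6 sets cover everything (all 15 pairs fall short), so 3 is minimum.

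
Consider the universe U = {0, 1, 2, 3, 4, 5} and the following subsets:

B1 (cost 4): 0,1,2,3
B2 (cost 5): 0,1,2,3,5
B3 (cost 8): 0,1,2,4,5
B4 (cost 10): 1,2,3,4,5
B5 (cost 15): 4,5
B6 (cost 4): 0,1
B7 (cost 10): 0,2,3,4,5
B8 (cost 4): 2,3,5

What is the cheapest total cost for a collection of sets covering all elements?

12

B1, B3 cover every element at cost 4 + 8 = 12.
Any cover uses at least 2 sets; among all covering selections none totals below 12.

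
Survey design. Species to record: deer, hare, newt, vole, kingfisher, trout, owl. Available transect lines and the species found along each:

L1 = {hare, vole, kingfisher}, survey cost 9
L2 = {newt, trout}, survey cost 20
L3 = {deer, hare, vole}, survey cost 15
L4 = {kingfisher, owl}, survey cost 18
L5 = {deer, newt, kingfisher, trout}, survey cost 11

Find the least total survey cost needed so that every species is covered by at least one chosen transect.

38

L1, L4, L5 cover every species at survey cost 9 + 18 + 11 = 38.
Any cover uses at least 3 transects; among all covering selections none totals below 38.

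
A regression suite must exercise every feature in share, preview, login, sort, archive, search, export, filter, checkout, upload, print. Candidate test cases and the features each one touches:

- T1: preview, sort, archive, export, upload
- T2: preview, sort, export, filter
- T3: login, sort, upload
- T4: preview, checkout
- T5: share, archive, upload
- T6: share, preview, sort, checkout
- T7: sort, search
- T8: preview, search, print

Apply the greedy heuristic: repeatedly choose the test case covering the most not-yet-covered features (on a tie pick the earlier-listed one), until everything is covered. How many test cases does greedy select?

Pick 1: T1 covers 5 new features (preview, sort, archive, export, upload).
Pick 2: T6 covers 2 new features (share, checkout).
Pick 3: T8 covers 2 new features (search, print).
Pick 4: T2 covers 1 new features (filter).
Pick 5: T3 covers 1 new features (login).
Greedy uses 5 test cases.

5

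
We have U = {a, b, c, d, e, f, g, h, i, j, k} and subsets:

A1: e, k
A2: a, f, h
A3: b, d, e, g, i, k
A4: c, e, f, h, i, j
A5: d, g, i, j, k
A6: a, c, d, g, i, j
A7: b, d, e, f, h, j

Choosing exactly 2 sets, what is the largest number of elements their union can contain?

Choosing A3, A4 covers {b, c, d, e, f, g, h, i, j, k} — 10 elements.
No choice of 2 sets does better; here a is left uncovered.

10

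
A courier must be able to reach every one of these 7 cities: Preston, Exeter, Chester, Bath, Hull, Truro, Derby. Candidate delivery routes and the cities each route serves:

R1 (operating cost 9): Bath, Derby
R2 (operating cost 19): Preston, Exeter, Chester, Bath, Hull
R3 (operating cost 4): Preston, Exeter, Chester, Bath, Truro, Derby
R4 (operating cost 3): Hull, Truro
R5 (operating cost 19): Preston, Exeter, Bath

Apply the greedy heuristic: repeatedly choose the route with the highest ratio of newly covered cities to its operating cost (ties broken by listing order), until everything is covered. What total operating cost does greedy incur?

7

Pick 1: R3 adds 6 new (Preston, Exeter, Chester, Bath, Truro, Derby) at operating cost 4 (ratio 6/4).
Pick 2: R4 adds 1 new (Hull) at operating cost 3 (ratio 1/3).
Greedy total operating cost: 4 + 3 = 7.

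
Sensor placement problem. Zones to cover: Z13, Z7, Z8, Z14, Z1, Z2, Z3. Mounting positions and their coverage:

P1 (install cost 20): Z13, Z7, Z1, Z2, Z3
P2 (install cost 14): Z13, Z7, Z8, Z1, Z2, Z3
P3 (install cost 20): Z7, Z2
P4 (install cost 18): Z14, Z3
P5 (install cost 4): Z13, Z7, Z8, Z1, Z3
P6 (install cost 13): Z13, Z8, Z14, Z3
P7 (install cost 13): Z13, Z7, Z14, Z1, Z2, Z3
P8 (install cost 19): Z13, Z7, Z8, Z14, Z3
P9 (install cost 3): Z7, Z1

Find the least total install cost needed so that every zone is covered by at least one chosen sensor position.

P5, P7 cover every zone at install cost 4 + 13 = 17.
Any cover uses at least 2 sensor positions; among all covering selections none totals below 17.

17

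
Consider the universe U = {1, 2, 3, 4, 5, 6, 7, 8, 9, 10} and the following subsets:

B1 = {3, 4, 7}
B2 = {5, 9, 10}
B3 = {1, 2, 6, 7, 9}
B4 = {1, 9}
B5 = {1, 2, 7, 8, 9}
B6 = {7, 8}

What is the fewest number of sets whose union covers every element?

B1, B2, B3, B5 together cover {1, 2, 3, 4, 5, 6, 7, 8, 9, 10} — every element.
No 3 of the 6 sets cover everything (all 20 triples fall short), so 4 is minimum.

4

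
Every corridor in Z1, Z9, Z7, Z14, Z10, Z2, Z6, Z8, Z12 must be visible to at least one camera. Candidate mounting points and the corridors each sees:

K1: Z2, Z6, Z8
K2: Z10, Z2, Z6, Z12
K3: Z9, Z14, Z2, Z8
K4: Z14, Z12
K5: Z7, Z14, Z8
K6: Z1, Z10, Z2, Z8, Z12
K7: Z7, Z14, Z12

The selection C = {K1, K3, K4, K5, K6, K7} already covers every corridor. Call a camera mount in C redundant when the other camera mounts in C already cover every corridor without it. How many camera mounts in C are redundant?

Drop K1: Z6 uncovered — not redundant.
Drop K3: Z9 uncovered — not redundant.
Drop K4: the rest still cover every corridor — redundant.
Drop K5: the rest still cover every corridor — redundant.
Drop K6: Z1, Z10 uncovered — not redundant.
Drop K7: the rest still cover every corridor — redundant.
3 redundant: K4, K5, K7.

3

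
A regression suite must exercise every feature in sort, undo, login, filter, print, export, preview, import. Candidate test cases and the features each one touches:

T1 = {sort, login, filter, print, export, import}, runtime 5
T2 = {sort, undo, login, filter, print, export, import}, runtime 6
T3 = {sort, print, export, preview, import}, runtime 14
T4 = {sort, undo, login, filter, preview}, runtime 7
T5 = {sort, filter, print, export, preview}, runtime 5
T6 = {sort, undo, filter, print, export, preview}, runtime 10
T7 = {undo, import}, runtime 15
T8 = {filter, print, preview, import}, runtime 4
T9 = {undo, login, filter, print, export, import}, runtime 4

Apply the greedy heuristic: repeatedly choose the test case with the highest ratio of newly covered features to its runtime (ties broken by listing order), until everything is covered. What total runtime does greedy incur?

Pick 1: T9 adds 6 new (undo, login, filter, print, export, import) at runtime 4 (ratio 6/4).
Pick 2: T5 adds 2 new (sort, preview) at runtime 5 (ratio 2/5).
Greedy total runtime: 4 + 5 = 9.

9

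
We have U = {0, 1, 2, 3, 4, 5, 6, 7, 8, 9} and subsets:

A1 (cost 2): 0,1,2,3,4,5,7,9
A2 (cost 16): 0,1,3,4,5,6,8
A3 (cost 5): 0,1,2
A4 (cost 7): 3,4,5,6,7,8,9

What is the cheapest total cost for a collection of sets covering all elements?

A1, A4 cover every element at cost 2 + 7 = 9.
Any cover uses at least 2 sets; among all covering selections none totals below 9.

9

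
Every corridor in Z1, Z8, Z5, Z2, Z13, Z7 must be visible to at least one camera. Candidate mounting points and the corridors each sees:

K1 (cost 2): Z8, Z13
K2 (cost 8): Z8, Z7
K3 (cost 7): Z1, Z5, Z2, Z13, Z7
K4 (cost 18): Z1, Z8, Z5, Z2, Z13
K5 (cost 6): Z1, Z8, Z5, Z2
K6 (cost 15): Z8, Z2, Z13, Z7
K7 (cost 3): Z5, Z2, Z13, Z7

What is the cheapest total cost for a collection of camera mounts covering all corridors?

9

K1, K3 cover every corridor at cost 2 + 7 = 9.
Any cover uses at least 2 camera mounts; among all covering selections none totals below 9.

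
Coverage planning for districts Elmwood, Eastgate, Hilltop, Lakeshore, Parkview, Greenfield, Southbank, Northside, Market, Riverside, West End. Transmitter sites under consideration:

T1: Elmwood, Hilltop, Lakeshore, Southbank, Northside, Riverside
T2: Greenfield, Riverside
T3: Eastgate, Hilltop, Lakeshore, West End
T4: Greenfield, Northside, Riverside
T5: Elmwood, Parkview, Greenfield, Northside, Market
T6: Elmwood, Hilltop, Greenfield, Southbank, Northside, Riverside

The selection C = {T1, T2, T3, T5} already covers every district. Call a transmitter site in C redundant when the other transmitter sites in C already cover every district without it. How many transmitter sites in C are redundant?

Drop T1: Southbank uncovered — not redundant.
Drop T2: the rest still cover every district — redundant.
Drop T3: Eastgate, West End uncovered — not redundant.
Drop T5: Parkview, Market uncovered — not redundant.
1 redundant: T2.

1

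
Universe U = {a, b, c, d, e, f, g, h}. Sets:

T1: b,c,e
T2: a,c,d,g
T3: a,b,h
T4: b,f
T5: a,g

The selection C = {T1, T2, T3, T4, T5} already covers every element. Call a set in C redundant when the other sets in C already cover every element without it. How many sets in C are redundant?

1

Drop T1: e uncovered — not redundant.
Drop T2: d uncovered — not redundant.
Drop T3: h uncovered — not redundant.
Drop T4: f uncovered — not redundant.
Drop T5: the rest still cover every element — redundant.
1 redundant: T5.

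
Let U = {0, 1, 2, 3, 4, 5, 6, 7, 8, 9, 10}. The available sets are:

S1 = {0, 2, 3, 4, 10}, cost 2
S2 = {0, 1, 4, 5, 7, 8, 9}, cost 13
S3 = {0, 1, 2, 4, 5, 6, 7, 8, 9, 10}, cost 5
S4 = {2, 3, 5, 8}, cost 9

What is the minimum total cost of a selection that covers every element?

S1, S3 cover every element at cost 2 + 5 = 7.
Any cover uses at least 2 sets; among all covering selections none totals below 7.

7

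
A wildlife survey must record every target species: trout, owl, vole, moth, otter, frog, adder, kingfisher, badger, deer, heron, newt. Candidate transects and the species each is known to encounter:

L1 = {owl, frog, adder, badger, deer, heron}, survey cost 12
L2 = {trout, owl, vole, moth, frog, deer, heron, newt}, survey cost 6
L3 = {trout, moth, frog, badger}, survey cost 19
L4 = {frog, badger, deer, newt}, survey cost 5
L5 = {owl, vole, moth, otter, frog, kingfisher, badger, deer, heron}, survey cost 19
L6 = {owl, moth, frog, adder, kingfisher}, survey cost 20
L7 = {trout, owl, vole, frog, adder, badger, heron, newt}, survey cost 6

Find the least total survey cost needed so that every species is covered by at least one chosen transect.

25

L5, L7 cover every species at survey cost 19 + 6 = 25.
Any cover uses at least 2 transects; among all covering selections none totals below 25.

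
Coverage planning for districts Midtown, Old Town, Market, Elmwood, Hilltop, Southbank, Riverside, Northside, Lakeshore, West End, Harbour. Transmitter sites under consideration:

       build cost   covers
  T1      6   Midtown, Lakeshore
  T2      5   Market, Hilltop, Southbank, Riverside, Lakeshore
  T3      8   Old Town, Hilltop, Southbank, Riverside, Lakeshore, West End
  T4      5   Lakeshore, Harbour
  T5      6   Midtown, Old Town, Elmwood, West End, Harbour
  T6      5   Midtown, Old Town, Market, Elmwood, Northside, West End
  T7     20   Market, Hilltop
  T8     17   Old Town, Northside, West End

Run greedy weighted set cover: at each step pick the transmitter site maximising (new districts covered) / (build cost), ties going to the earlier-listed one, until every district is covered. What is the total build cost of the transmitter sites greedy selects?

15

Pick 1: T6 adds 6 new (Midtown, Old Town, Market, Elmwood, Northside, West End) at build cost 5 (ratio 6/5).
Pick 2: T2 adds 4 new (Hilltop, Southbank, Riverside, Lakeshore) at build cost 5 (ratio 4/5).
Pick 3: T4 adds 1 new (Harbour) at build cost 5 (ratio 1/5).
Greedy total build cost: 5 + 5 + 5 = 15.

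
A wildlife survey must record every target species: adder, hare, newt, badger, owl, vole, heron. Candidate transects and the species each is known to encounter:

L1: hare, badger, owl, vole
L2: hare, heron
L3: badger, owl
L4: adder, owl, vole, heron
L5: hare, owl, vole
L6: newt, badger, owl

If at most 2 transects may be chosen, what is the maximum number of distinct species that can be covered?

Choosing L1, L4 covers {adder, hare, badger, owl, vole, heron} — 6 species.
No choice of 2 transects does better; here newt is left uncovered.

6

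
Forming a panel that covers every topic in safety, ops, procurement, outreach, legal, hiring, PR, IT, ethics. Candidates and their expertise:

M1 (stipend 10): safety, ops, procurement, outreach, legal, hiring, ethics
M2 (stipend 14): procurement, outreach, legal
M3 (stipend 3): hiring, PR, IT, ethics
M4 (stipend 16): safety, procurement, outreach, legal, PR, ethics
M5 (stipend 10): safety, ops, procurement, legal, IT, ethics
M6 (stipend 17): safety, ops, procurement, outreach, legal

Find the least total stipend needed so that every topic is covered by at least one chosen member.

M1, M3 cover every topic at stipend 10 + 3 = 13.
Any cover uses at least 2 members; among all covering selections none totals below 13.

13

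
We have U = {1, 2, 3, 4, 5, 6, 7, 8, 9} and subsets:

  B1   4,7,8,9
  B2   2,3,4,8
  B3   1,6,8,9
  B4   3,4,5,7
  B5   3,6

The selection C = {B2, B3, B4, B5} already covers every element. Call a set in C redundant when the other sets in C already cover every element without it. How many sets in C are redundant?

1

Drop B2: 2 uncovered — not redundant.
Drop B3: 1, 9 uncovered — not redundant.
Drop B4: 5, 7 uncovered — not redundant.
Drop B5: the rest still cover every element — redundant.
1 redundant: B5.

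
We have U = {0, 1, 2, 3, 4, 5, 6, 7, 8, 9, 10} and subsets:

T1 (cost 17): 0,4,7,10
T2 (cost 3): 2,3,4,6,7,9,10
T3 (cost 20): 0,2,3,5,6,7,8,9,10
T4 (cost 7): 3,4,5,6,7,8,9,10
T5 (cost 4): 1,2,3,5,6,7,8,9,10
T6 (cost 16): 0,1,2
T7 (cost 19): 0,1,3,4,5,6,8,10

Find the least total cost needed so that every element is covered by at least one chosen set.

T1, T5 cover every element at cost 17 + 4 = 21.
Any cover uses at least 2 sets; among all covering selections none totals below 21.
Greedy by coverage-per-cost would pick T2, T5, T6 for 23 — worse than the optimum 21.

21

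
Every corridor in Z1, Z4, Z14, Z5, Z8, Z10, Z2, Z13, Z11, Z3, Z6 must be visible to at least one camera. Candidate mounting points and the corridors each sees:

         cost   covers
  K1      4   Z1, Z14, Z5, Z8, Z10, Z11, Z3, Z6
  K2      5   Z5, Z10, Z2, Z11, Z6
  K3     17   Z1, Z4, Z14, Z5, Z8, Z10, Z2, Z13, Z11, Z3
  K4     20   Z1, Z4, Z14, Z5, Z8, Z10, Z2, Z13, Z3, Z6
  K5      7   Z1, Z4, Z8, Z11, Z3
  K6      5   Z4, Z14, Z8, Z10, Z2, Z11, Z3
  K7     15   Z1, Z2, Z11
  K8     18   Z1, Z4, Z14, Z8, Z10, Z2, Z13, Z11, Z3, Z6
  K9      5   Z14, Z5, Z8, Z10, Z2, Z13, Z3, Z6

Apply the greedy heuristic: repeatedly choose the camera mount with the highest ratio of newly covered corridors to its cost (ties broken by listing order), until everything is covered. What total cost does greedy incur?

14

Pick 1: K1 adds 8 new (Z1, Z14, Z5, Z8, Z10, Z11, Z3, Z6) at cost 4 (ratio 8/4).
Pick 2: K6 adds 2 new (Z4, Z2) at cost 5 (ratio 2/5).
Pick 3: K9 adds 1 new (Z13) at cost 5 (ratio 1/5).
Greedy total cost: 4 + 5 + 5 = 14. (The true optimum is 12, so greedy overshoots here.)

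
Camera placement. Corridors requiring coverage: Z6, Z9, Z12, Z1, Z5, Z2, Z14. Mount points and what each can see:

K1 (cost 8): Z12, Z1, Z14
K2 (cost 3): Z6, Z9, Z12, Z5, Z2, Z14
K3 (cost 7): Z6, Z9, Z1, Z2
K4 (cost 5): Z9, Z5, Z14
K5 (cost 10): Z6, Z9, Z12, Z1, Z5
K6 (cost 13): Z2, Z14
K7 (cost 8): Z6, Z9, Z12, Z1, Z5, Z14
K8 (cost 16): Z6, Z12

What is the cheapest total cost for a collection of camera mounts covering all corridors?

10

K2, K3 cover every corridor at cost 3 + 7 = 10.
Any cover uses at least 2 camera mounts; among all covering selections none totals below 10.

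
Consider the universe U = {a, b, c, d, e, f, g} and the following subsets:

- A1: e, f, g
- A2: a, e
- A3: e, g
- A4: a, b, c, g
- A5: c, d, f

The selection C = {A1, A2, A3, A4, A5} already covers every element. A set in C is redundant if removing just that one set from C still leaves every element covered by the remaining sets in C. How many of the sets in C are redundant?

Drop A1: the rest still cover every element — redundant.
Drop A2: the rest still cover every element — redundant.
Drop A3: the rest still cover every element — redundant.
Drop A4: b uncovered — not redundant.
Drop A5: d uncovered — not redundant.
3 redundant: A1, A2, A3.

3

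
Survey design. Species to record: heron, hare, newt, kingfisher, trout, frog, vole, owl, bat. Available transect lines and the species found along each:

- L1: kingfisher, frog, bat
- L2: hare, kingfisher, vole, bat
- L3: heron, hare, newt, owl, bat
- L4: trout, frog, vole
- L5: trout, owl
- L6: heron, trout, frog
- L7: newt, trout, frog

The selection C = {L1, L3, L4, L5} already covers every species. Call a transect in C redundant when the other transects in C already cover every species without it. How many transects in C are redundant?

Drop L1: kingfisher uncovered — not redundant.
Drop L3: heron, hare, newt uncovered — not redundant.
Drop L4: vole uncovered — not redundant.
Drop L5: the rest still cover every species — redundant.
1 redundant: L5.

1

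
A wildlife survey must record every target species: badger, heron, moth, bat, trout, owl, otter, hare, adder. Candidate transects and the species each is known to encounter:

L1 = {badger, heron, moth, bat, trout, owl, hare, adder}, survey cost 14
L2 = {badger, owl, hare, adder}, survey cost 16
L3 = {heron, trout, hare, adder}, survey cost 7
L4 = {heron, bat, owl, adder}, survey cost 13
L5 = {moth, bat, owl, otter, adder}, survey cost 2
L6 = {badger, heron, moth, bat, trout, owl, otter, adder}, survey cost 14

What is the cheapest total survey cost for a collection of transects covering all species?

L1, L5 cover every species at survey cost 14 + 2 = 16.
Any cover uses at least 2 transects; among all covering selections none totals below 16.

16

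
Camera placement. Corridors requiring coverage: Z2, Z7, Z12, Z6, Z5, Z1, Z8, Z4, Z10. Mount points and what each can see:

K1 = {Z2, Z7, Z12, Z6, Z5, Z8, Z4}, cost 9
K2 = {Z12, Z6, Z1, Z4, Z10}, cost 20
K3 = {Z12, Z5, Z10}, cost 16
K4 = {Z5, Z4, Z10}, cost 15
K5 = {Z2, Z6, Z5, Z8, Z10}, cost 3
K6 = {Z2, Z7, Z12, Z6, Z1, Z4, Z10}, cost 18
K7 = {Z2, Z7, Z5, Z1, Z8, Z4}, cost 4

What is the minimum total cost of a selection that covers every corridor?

K1, K5, K7 cover every corridor at cost 9 + 3 + 4 = 16.
Any cover uses at least 2 camera mounts; among all covering selections none totals below 16.

16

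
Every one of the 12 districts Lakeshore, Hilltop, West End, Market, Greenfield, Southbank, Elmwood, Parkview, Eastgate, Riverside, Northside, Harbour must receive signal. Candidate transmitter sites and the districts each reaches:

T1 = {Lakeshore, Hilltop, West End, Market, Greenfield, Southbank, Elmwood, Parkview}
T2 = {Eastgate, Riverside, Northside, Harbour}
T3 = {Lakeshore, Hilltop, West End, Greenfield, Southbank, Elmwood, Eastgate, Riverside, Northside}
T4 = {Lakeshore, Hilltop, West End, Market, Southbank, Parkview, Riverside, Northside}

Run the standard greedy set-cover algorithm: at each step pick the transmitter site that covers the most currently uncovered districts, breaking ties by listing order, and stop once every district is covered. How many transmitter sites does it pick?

3

Pick 1: T3 covers 9 new districts (Lakeshore, Hilltop, West End, Greenfield, Southbank, Elmwood, Eastgate, Riverside, Northside).
Pick 2: T1 covers 2 new districts (Market, Parkview).
Pick 3: T2 covers 1 new districts (Harbour).
Greedy uses 3 transmitter sites. (The true minimum is 2.)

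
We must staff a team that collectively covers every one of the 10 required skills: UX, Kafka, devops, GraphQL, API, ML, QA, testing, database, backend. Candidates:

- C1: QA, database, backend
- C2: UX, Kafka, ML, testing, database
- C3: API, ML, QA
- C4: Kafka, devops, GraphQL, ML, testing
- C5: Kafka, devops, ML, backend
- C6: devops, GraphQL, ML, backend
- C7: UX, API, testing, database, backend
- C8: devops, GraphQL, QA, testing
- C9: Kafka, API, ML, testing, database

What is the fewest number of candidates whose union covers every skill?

3

C1, C4, C7 together cover {UX, Kafka, devops, GraphQL, API, ML, QA, testing, database, backend} — every skill.
No 2 of the 9 candidates cover everything (all 36 pairs fall short), so 3 is minimum.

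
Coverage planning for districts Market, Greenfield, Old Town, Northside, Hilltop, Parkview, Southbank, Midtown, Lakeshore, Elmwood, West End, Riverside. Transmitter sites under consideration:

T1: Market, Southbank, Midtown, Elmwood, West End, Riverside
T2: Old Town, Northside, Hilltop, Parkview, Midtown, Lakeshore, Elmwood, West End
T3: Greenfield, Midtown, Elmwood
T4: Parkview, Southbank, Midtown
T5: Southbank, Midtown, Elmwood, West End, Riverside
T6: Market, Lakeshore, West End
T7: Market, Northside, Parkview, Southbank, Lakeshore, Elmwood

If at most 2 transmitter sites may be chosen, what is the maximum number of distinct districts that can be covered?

11

Choosing T1, T2 covers {Market, Old Town, Northside, Hilltop, Parkview, Southbank, Midtown, Lakeshore, Elmwood, West End, Riverside} — 11 districts.
No choice of 2 transmitter sites does better; here Greenfield is left uncovered.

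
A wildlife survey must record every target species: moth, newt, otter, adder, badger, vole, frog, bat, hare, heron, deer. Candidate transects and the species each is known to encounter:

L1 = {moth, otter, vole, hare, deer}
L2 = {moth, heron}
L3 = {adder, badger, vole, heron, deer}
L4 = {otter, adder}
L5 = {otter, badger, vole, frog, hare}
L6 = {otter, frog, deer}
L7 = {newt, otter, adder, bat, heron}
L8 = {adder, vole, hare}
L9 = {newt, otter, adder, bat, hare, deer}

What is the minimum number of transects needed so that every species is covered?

3

L1, L5, L7 together cover {moth, newt, otter, adder, badger, vole, frog, bat, hare, heron, deer} — every species.
No 2 of the 9 transects cover everything (all 36 pairs fall short), so 3 is minimum.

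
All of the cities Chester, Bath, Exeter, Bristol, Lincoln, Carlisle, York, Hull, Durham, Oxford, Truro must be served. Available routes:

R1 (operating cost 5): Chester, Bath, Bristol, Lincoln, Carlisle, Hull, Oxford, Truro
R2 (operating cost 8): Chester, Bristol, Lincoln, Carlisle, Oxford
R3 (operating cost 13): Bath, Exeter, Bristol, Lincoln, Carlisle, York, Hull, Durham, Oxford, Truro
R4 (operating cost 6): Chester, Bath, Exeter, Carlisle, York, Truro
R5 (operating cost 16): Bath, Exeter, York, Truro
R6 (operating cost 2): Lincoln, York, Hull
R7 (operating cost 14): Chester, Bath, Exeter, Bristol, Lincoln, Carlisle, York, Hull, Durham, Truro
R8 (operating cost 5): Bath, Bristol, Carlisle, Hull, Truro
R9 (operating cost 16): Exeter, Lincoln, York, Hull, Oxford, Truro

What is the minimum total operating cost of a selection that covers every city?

18

R1, R3 cover every city at operating cost 5 + 13 = 18.
Any cover uses at least 2 routes; among all covering selections none totals below 18.
Greedy by coverage-per-operating cost would pick R1, R6, R4, R3 for 26 — worse than the optimum 18.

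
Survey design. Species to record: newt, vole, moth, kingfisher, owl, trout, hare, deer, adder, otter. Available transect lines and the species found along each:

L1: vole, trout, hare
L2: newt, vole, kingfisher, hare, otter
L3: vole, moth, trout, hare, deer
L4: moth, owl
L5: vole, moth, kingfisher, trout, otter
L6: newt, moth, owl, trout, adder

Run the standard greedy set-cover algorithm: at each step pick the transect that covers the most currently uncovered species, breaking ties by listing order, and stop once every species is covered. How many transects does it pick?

Pick 1: L2 covers 5 new species (newt, vole, kingfisher, hare, otter).
Pick 2: L6 covers 4 new species (moth, owl, trout, adder).
Pick 3: L3 covers 1 new species (deer).
Greedy uses 3 transects.

3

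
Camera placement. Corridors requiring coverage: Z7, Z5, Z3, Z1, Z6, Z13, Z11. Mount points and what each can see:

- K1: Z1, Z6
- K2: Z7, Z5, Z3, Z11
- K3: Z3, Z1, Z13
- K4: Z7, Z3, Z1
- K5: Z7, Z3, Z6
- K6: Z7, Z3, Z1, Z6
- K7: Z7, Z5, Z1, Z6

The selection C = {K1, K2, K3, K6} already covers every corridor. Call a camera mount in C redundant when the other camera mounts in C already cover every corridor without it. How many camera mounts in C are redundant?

Drop K1: the rest still cover every corridor — redundant.
Drop K2: Z5, Z11 uncovered — not redundant.
Drop K3: Z13 uncovered — not redundant.
Drop K6: the rest still cover every corridor — redundant.
2 redundant: K1, K6.

2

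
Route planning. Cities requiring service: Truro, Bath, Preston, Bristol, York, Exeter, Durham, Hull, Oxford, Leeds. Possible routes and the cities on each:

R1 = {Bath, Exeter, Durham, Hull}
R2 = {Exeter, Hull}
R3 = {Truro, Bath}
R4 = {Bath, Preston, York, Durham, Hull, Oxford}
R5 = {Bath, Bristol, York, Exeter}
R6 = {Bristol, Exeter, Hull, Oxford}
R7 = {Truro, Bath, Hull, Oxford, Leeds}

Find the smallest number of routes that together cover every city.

R4, R5, R7 together cover {Truro, Bath, Preston, Bristol, York, Exeter, Durham, Hull, Oxford, Leeds} — every city.
No 2 of the 7 routes cover everything (all 21 pairs fall short), so 3 is minimum.

3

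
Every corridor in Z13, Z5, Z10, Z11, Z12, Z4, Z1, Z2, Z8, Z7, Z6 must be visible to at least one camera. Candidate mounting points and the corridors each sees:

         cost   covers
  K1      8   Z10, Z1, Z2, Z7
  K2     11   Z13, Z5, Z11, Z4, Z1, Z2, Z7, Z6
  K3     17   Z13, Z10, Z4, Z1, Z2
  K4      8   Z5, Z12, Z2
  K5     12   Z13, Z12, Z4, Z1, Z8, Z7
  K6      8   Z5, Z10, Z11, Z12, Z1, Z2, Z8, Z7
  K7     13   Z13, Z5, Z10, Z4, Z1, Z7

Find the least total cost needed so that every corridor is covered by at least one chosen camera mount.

K2, K6 cover every corridor at cost 11 + 8 = 19.
Any cover uses at least 2 camera mounts; among all covering selections none totals below 19.

19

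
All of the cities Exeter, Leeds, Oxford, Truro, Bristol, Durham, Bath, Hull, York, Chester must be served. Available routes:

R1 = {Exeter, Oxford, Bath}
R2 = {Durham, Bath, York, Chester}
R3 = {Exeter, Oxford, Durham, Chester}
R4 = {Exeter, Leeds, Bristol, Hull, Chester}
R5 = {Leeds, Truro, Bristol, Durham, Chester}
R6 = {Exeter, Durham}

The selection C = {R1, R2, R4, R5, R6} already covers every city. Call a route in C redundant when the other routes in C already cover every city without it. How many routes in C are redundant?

1

Drop R1: Oxford uncovered — not redundant.
Drop R2: York uncovered — not redundant.
Drop R4: Hull uncovered — not redundant.
Drop R5: Truro uncovered — not redundant.
Drop R6: the rest still cover every city — redundant.
1 redundant: R6.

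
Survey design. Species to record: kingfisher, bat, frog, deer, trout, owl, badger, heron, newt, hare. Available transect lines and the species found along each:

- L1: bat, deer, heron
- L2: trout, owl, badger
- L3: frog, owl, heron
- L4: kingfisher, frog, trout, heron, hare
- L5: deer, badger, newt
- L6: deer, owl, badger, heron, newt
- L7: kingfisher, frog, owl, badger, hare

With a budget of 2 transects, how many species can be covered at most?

Choosing L4, L6 covers {kingfisher, frog, deer, trout, owl, badger, heron, newt, hare} — 9 species.
No choice of 2 transects does better; here bat is left uncovered.

9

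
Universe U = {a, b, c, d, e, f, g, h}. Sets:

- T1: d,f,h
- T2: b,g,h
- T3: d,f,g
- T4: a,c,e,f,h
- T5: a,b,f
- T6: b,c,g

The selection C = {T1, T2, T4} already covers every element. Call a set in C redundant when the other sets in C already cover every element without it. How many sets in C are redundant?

0

Drop T1: d uncovered — not redundant.
Drop T2: b, g uncovered — not redundant.
Drop T4: a, c, e uncovered — not redundant.
None of the sets in C is redundant.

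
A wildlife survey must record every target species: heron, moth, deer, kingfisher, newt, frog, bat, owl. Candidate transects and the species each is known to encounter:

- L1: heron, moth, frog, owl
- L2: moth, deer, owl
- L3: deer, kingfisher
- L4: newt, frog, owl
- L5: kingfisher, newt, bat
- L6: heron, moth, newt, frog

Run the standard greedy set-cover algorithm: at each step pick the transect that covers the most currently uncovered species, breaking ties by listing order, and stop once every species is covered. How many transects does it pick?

3

Pick 1: L1 covers 4 new species (heron, moth, frog, owl).
Pick 2: L5 covers 3 new species (kingfisher, newt, bat).
Pick 3: L2 covers 1 new species (deer).
Greedy uses 3 transects.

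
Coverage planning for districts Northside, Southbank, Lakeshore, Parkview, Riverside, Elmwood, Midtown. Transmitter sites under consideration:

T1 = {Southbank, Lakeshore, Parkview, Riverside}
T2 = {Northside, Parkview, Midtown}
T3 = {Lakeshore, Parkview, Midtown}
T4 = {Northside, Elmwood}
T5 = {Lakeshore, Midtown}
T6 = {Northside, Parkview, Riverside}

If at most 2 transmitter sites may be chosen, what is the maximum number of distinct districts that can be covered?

6

Choosing T1, T2 covers {Northside, Southbank, Lakeshore, Parkview, Riverside, Midtown} — 6 districts.
No choice of 2 transmitter sites does better; here Elmwood is left uncovered.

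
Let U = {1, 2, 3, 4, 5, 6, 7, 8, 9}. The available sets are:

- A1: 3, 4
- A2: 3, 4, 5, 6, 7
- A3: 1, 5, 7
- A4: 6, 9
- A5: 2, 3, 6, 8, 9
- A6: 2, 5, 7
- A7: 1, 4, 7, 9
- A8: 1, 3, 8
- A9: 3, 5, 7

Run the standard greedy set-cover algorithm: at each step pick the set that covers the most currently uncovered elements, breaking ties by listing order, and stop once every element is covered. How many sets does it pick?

Pick 1: A2 covers 5 new elements (3, 4, 5, 6, 7).
Pick 2: A5 covers 3 new elements (2, 8, 9).
Pick 3: A3 covers 1 new elements (1).
Greedy uses 3 sets.

3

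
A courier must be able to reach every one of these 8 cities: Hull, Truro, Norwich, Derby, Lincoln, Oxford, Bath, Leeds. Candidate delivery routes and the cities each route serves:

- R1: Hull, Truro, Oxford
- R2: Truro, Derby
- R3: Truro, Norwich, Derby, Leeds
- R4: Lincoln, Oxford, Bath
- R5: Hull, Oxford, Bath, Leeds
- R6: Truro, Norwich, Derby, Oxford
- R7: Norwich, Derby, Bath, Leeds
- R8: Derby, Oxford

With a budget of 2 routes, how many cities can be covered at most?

Choosing R1, R7 covers {Hull, Truro, Norwich, Derby, Oxford, Bath, Leeds} — 7 cities.
No choice of 2 routes does better; here Lincoln is left uncovered.

7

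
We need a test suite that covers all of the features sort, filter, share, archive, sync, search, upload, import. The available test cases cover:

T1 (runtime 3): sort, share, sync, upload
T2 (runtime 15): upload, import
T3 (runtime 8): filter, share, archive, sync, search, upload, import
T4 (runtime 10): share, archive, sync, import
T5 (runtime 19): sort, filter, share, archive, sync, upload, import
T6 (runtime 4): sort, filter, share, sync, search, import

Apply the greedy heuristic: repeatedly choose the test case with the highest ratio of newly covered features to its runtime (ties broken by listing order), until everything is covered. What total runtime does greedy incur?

Pick 1: T6 adds 6 new (sort, filter, share, sync, search, import) at runtime 4 (ratio 6/4).
Pick 2: T1 adds 1 new (upload) at runtime 3 (ratio 1/3).
Pick 3: T3 adds 1 new (archive) at runtime 8 (ratio 1/8).
Greedy total runtime: 4 + 3 + 8 = 15. (The true optimum is 11, so greedy overshoots here.)

15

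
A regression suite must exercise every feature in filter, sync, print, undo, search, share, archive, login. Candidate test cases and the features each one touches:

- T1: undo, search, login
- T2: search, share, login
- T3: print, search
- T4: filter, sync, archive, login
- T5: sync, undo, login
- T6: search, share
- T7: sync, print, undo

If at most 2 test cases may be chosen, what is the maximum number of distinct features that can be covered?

6

Choosing T1, T4 covers {filter, sync, undo, search, archive, login} — 6 features.
No choice of 2 test cases does better; here print, share are left uncovered.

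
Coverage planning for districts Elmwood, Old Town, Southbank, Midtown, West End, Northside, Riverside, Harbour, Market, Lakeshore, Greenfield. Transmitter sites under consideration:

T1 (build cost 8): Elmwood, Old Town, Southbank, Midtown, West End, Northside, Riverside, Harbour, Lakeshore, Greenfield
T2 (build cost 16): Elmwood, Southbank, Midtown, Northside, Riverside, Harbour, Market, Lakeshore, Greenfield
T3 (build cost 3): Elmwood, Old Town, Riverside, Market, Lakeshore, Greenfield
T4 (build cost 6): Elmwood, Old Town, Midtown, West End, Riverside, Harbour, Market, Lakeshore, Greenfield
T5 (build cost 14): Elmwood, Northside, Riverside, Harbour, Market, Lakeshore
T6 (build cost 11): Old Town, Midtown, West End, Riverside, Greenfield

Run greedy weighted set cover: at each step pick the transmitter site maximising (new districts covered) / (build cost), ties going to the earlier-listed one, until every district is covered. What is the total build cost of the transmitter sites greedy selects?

Pick 1: T3 adds 6 new (Elmwood, Old Town, Riverside, Market, Lakeshore, Greenfield) at build cost 3 (ratio 6/3).
Pick 2: T1 adds 5 new (Southbank, Midtown, West End, Northside, Harbour) at build cost 8 (ratio 5/8).
Greedy total build cost: 3 + 8 = 11.

11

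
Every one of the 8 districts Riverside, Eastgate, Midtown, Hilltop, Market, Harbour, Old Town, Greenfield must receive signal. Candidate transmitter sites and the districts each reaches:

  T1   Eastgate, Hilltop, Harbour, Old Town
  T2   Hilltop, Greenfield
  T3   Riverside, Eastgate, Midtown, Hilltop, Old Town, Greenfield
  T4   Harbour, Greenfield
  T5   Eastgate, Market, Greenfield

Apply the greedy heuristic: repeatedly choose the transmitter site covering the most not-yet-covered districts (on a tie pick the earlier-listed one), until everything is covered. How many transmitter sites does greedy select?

Pick 1: T3 covers 6 new districts (Riverside, Eastgate, Midtown, Hilltop, Old Town, Greenfield).
Pick 2: T1 covers 1 new districts (Harbour).
Pick 3: T5 covers 1 new districts (Market).
Greedy uses 3 transmitter sites.

3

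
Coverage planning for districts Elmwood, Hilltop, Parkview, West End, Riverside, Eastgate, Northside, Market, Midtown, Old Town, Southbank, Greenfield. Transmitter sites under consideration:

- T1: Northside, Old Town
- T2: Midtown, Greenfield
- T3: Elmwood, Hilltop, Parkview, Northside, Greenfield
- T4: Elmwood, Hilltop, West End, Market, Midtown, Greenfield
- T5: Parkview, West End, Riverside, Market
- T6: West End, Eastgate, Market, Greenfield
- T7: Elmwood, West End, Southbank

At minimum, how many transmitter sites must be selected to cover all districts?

5

T1, T4, T5, T6, T7 together cover {Elmwood, Hilltop, Parkview, West End, Riverside, Eastgate, Northside, Market, Midtown, Old Town, Southbank, Greenfield} — every district.
No 4 of the 7 transmitter sites cover everything (all 35 size-4 selections fall short), so 5 is minimum.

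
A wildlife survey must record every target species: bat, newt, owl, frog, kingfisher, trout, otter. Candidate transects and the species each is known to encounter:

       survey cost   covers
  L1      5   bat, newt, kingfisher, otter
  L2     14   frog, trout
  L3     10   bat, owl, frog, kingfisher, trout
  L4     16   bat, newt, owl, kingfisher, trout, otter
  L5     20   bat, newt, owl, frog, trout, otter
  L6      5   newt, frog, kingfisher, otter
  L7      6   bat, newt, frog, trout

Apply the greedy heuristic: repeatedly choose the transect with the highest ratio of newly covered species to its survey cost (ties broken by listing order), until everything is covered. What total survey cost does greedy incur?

Pick 1: L1 adds 4 new (bat, newt, kingfisher, otter) at survey cost 5 (ratio 4/5).
Pick 2: L7 adds 2 new (frog, trout) at survey cost 6 (ratio 2/6).
Pick 3: L3 adds 1 new (owl) at survey cost 10 (ratio 1/10).
Greedy total survey cost: 5 + 6 + 10 = 21. (The true optimum is 15, so greedy overshoots here.)

21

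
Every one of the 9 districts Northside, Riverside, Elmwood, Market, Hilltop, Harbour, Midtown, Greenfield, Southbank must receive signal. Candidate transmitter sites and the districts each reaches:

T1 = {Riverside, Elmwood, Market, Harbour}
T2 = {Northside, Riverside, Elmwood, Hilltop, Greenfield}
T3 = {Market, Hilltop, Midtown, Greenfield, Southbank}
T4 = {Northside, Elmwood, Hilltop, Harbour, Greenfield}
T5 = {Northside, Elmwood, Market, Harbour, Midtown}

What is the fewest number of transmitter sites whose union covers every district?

T1, T2, T3 together cover {Northside, Riverside, Elmwood, Market, Hilltop, Harbour, Midtown, Greenfield, Southbank} — every district.
No 2 of the 5 transmitter sites cover everything (all 10 pairs fall short), so 3 is minimum.

3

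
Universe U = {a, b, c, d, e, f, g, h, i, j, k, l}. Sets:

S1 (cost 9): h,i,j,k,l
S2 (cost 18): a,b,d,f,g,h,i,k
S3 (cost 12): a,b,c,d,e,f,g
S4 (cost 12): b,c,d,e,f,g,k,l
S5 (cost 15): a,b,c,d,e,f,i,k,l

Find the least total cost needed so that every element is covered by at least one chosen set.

21

S1, S3 cover every element at cost 9 + 12 = 21.
Any cover uses at least 2 sets; among all covering selections none totals below 21.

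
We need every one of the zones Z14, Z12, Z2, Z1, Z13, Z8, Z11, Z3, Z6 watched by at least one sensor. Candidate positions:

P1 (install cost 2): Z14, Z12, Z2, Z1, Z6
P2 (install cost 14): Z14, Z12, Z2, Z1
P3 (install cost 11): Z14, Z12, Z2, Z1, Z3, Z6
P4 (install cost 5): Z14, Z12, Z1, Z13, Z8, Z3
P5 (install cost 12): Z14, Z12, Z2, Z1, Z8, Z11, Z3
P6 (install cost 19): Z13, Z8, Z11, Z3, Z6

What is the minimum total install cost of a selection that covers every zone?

P1, P4, P5 cover every zone at install cost 2 + 5 + 12 = 19.
Any cover uses at least 2 sensor positions; among all covering selections none totals below 19.

19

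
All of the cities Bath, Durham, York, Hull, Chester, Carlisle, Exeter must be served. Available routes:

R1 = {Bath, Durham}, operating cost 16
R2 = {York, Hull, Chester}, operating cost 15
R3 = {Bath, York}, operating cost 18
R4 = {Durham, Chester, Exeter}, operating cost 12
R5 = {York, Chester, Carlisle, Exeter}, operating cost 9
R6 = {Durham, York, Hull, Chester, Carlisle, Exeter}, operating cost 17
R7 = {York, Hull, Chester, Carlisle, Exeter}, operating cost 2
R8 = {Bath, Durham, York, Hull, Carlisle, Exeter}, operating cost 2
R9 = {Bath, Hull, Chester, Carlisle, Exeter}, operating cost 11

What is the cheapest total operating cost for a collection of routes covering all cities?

R7, R8 cover every city at operating cost 2 + 2 = 4.
Any cover uses at least 2 routes; among all covering selections none totals below 4.

4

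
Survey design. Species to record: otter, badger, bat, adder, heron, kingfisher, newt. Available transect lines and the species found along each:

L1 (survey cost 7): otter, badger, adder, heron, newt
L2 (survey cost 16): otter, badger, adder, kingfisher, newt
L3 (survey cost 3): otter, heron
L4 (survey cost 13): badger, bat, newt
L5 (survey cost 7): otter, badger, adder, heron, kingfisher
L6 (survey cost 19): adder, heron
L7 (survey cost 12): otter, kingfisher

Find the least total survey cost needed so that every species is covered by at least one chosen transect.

L4, L5 cover every species at survey cost 13 + 7 = 20.
Any cover uses at least 2 transects; among all covering selections none totals below 20.

20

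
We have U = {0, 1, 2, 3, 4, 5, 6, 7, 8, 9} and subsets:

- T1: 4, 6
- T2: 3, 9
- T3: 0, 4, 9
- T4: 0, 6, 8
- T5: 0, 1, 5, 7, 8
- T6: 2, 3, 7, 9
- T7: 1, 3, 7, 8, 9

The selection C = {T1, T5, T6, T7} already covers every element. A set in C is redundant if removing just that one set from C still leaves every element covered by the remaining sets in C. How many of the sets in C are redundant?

Drop T1: 4, 6 uncovered — not redundant.
Drop T5: 0, 5 uncovered — not redundant.
Drop T6: 2 uncovered — not redundant.
Drop T7: the rest still cover every element — redundant.
1 redundant: T7.

1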